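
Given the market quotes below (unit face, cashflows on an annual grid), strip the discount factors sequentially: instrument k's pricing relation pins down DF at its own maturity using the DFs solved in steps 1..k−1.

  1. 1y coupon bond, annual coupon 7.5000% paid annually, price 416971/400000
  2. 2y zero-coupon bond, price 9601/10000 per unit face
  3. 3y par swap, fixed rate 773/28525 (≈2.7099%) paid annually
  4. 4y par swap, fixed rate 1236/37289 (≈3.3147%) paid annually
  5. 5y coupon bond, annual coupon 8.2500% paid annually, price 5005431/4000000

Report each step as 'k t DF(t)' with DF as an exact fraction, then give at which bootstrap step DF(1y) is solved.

step 1 [1y] bond c/1=3/40: DF=(416971/400000 − 3/40·(0))/(1+3/40) = 9697/10000 ≈ 0.969700
step 2 [2y] zero: DF = P = 9601/10000 ≈ 0.960100
step 3 [3y] swap r/1=773/28525: DF=(1 − 773/28525·(0.969700+0.960100))/(1+773/28525) = 9227/10000 ≈ 0.922700
step 4 [4y] swap r/1=1236/37289: DF=(1 − 1236/37289·(0.969700+0.960100+0.922700))/(1+1236/37289) = 2191/2500 ≈ 0.876400
step 5 [5y] bond c/1=33/400: DF=(5005431/4000000 − 33/400·(0.969700+0.960100+0.922700+0.876400))/(1+33/400) = 4359/5000 ≈ 0.871800

1 1 9697/10000
2 2 9601/10000
3 3 9227/10000
4 4 2191/2500
5 5 4359/5000
DF(1y) is solved at step 1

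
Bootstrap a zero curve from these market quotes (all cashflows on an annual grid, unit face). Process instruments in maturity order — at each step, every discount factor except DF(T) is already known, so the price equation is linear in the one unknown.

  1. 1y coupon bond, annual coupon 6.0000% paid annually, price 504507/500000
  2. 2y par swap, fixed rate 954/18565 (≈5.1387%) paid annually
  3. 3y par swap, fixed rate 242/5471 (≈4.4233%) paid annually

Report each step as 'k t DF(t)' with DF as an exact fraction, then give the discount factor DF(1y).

1 1 9519/10000
2 2 4523/5000
3 3 879/1000
DF(1y) = 9519/10000 ≈ 0.951900

step 1 [1y] bond c/1=3/50: DF=(504507/500000 − 3/50·(0))/(1+3/50) = 9519/10000 ≈ 0.951900
step 2 [2y] swap r/1=954/18565: DF=(1 − 954/18565·(0.951900))/(1+954/18565) = 4523/5000 ≈ 0.904600
step 3 [3y] swap r/1=242/5471: DF=(1 − 242/5471·(0.951900+0.904600))/(1+242/5471) = 879/1000 ≈ 0.879000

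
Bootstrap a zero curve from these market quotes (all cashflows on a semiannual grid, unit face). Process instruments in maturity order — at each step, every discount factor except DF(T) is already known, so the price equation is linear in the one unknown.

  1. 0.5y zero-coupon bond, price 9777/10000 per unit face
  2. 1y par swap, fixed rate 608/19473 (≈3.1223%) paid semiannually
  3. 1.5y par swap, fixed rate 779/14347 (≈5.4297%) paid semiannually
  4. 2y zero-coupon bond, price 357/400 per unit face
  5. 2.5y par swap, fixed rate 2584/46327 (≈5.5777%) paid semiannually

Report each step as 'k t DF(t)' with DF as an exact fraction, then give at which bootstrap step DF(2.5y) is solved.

1 1/2 9777/10000
2 1 606/625
3 3/2 9221/10000
4 2 357/400
5 5/2 2177/2500
DF(2.5y) is solved at step 5

step 1 [0.5y] zero: DF = P = 9777/10000 ≈ 0.977700
step 2 [1y] swap r/2=304/19473: DF=(1 − 304/19473·(0.977700))/(1+304/19473) = 606/625 ≈ 0.969600
step 3 [1.5y] swap r/2=779/28694: DF=(1 − 779/28694·(0.977700+0.969600))/(1+779/28694) = 9221/10000 ≈ 0.922100
step 4 [2y] zero: DF = P = 357/400 ≈ 0.892500
step 5 [2.5y] swap r/2=1292/46327: DF=(1 − 1292/46327·(0.977700+0.969600+0.922100+0.892500))/(1+1292/46327) = 2177/2500 ≈ 0.870800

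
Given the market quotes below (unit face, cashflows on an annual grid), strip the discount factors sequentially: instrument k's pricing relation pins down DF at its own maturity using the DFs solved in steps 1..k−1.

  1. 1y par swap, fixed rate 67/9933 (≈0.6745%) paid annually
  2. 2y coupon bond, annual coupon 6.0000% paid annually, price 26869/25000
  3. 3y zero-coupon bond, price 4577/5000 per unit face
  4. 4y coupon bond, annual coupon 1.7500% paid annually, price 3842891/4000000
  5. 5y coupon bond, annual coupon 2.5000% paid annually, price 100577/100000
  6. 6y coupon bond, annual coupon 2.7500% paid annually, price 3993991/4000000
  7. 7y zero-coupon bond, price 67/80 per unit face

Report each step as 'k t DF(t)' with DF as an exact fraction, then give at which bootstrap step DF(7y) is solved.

step 1 [1y] swap r/1=67/9933: DF=(1 − 67/9933·(0))/(1+67/9933) = 9933/10000 ≈ 0.993300
step 2 [2y] bond c/1=3/50: DF=(26869/25000 − 3/50·(0.993300))/(1+3/50) = 9577/10000 ≈ 0.957700
step 3 [3y] zero: DF = P = 4577/5000 ≈ 0.915400
step 4 [4y] bond c/1=7/400: DF=(3842891/4000000 − 7/400·(0.993300+0.957700+0.915400))/(1+7/400) = 8949/10000 ≈ 0.894900
step 5 [5y] bond c/1=1/40: DF=(100577/100000 − 1/40·(0.993300+0.957700+0.915400+0.894900))/(1+1/40) = 1779/2000 ≈ 0.889500
step 6 [6y] bond c/1=11/400: DF=(3993991/4000000 − 11/400·(0.993300+0.957700+0.915400+0.894900+0.889500))/(1+11/400) = 8473/10000 ≈ 0.847300
step 7 [7y] zero: DF = P = 67/80 ≈ 0.837500

1 1 9933/10000
2 2 9577/10000
3 3 4577/5000
4 4 8949/10000
5 5 1779/2000
6 6 8473/10000
7 7 67/80
DF(7y) is solved at step 7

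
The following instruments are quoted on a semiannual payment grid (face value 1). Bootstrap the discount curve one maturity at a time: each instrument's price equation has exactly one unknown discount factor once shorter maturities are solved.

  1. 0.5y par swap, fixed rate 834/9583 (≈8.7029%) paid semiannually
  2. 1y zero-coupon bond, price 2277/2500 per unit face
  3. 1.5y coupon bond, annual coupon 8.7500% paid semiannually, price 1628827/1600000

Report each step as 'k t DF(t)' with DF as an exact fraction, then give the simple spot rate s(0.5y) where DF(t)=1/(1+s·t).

step 1 [0.5y] swap r/2=417/9583: DF=(1 − 417/9583·(0))/(1+417/9583) = 9583/10000 ≈ 0.958300
step 2 [1y] zero: DF = P = 2277/2500 ≈ 0.910800
step 3 [1.5y] bond c/2=7/160: DF=(1628827/1600000 − 7/160·(0.958300+0.910800))/(1+7/160) = 897/1000 ≈ 0.897000

1 1/2 9583/10000
2 1 2277/2500
3 3/2 897/1000
s(0.5y) = (1/(9583/10000) − 1)/(1/2) = 834/9583 ≈ 8.7029%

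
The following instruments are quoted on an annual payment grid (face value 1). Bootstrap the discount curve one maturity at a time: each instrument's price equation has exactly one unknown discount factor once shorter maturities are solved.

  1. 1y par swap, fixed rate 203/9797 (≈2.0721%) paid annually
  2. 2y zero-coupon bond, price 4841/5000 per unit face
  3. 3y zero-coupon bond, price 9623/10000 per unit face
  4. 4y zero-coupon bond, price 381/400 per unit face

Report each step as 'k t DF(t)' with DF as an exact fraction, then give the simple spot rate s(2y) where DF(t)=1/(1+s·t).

1 1 9797/10000
2 2 4841/5000
3 3 9623/10000
4 4 381/400
s(2y) = (1/(4841/5000) − 1)/(2) = 159/9682 ≈ 1.6422%

step 1 [1y] swap r/1=203/9797: DF=(1 − 203/9797·(0))/(1+203/9797) = 9797/10000 ≈ 0.979700
step 2 [2y] zero: DF = P = 4841/5000 ≈ 0.968200
step 3 [3y] zero: DF = P = 9623/10000 ≈ 0.962300
step 4 [4y] zero: DF = P = 381/400 ≈ 0.952500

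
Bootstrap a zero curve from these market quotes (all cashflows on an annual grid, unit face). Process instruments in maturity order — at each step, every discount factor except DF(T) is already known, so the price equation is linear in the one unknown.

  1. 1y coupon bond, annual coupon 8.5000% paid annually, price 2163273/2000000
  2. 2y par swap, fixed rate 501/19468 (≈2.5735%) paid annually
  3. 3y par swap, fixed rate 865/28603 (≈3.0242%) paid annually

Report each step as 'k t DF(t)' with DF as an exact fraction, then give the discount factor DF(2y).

step 1 [1y] bond c/1=17/200: DF=(2163273/2000000 − 17/200·(0))/(1+17/200) = 9969/10000 ≈ 0.996900
step 2 [2y] swap r/1=501/19468: DF=(1 − 501/19468·(0.996900))/(1+501/19468) = 9499/10000 ≈ 0.949900
step 3 [3y] swap r/1=865/28603: DF=(1 − 865/28603·(0.996900+0.949900))/(1+865/28603) = 1827/2000 ≈ 0.913500

1 1 9969/10000
2 2 9499/10000
3 3 1827/2000
DF(2y) = 9499/10000 ≈ 0.949900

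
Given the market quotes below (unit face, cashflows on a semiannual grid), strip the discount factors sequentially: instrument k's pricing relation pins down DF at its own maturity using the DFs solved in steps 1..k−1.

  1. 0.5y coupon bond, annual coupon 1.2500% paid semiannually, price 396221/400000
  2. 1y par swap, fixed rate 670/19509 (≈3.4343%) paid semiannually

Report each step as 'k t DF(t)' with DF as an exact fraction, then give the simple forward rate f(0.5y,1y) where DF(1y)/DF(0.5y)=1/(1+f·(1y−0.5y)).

step 1 [0.5y] bond c/2=1/160: DF=(396221/400000 − 1/160·(0))/(1+1/160) = 2461/2500 ≈ 0.984400
step 2 [1y] swap r/2=335/19509: DF=(1 − 335/19509·(0.984400))/(1+335/19509) = 1933/2000 ≈ 0.966500

1 1/2 2461/2500
2 1 1933/2000
f(0.5y,1y) = ((2461/2500)/(1933/2000) − 1)/(1/2) = 358/9665 ≈ 3.7041%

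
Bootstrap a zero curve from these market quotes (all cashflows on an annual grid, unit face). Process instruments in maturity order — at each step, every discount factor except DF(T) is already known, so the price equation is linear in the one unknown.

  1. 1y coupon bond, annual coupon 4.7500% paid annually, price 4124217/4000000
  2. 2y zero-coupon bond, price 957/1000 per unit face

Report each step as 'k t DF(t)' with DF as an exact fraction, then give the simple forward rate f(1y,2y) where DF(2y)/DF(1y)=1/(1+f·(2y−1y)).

step 1 [1y] bond c/1=19/400: DF=(4124217/4000000 − 19/400·(0))/(1+19/400) = 9843/10000 ≈ 0.984300
step 2 [2y] zero: DF = P = 957/1000 ≈ 0.957000

1 1 9843/10000
2 2 957/1000
f(1y,2y) = ((9843/10000)/(957/1000) − 1)/(1) = 91/3190 ≈ 2.8527%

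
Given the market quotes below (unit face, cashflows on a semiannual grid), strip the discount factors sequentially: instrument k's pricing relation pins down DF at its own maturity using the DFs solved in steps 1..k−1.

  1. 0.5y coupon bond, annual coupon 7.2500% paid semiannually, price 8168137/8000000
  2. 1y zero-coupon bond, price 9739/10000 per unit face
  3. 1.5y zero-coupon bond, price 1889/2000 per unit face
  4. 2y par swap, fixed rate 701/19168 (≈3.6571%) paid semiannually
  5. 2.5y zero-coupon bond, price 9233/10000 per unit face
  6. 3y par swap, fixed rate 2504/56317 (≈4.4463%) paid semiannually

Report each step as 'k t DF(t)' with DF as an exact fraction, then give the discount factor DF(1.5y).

step 1 [0.5y] bond c/2=29/800: DF=(8168137/8000000 − 29/800·(0))/(1+29/800) = 9853/10000 ≈ 0.985300
step 2 [1y] zero: DF = P = 9739/10000 ≈ 0.973900
step 3 [1.5y] zero: DF = P = 1889/2000 ≈ 0.944500
step 4 [2y] swap r/2=701/38336: DF=(1 − 701/38336·(0.985300+0.973900+0.944500))/(1+701/38336) = 9299/10000 ≈ 0.929900
step 5 [2.5y] zero: DF = P = 9233/10000 ≈ 0.923300
step 6 [3y] swap r/2=1252/56317: DF=(1 − 1252/56317·(0.985300+0.973900+0.944500+0.929900+0.923300))/(1+1252/56317) = 2187/2500 ≈ 0.874800

1 1/2 9853/10000
2 1 9739/10000
3 3/2 1889/2000
4 2 9299/10000
5 5/2 9233/10000
6 3 2187/2500
DF(1.5y) = 1889/2000 ≈ 0.944500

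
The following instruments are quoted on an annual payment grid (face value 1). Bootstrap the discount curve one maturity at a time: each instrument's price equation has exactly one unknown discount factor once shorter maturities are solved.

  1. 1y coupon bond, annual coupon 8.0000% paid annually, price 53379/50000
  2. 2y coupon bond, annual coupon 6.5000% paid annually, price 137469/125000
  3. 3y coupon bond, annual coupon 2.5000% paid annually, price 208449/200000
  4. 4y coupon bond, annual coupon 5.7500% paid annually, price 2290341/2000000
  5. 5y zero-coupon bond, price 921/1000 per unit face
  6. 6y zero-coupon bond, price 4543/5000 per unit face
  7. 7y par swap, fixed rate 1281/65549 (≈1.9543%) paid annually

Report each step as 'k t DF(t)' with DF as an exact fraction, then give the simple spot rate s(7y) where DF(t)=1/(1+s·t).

1 1 1977/2000
2 2 9723/10000
3 3 969/1000
4 4 2309/2500
5 5 921/1000
6 6 4543/5000
7 7 8719/10000
s(7y) = (1/(8719/10000) − 1)/(7) = 183/8719 ≈ 2.0989%

step 1 [1y] bond c/1=2/25: DF=(53379/50000 − 2/25·(0))/(1+2/25) = 1977/2000 ≈ 0.988500
step 2 [2y] bond c/1=13/200: DF=(137469/125000 − 13/200·(0.988500))/(1+13/200) = 9723/10000 ≈ 0.972300
step 3 [3y] bond c/1=1/40: DF=(208449/200000 − 1/40·(0.988500+0.972300))/(1+1/40) = 969/1000 ≈ 0.969000
step 4 [4y] bond c/1=23/400: DF=(2290341/2000000 − 23/400·(0.988500+0.972300+0.969000))/(1+23/400) = 2309/2500 ≈ 0.923600
step 5 [5y] zero: DF = P = 921/1000 ≈ 0.921000
step 6 [6y] zero: DF = P = 4543/5000 ≈ 0.908600
step 7 [7y] swap r/1=1281/65549: DF=(1 − 1281/65549·(0.988500+0.972300+0.969000+0.923600+0.921000+0.908600))/(1+1281/65549) = 8719/10000 ≈ 0.871900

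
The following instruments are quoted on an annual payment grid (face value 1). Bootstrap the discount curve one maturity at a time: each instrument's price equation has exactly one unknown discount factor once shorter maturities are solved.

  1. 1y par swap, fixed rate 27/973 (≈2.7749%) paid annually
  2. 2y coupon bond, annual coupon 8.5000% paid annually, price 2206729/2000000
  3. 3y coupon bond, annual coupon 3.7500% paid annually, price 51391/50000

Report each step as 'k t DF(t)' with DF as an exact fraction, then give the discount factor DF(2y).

1 1 973/1000
2 2 9407/10000
3 3 1843/2000
DF(2y) = 9407/10000 ≈ 0.940700

step 1 [1y] swap r/1=27/973: DF=(1 − 27/973·(0))/(1+27/973) = 973/1000 ≈ 0.973000
step 2 [2y] bond c/1=17/200: DF=(2206729/2000000 − 17/200·(0.973000))/(1+17/200) = 9407/10000 ≈ 0.940700
step 3 [3y] bond c/1=3/80: DF=(51391/50000 − 3/80·(0.973000+0.940700))/(1+3/80) = 1843/2000 ≈ 0.921500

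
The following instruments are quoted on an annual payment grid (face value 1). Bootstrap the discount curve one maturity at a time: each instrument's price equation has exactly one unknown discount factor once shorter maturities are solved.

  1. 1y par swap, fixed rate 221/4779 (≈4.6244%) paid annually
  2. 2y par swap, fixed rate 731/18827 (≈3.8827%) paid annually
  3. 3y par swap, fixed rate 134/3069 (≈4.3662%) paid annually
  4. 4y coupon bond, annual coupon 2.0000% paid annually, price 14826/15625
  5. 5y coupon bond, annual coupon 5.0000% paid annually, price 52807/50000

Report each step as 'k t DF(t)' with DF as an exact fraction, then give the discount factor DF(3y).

1 1 4779/5000
2 2 9269/10000
3 3 4397/5000
4 4 8761/10000
5 5 4163/5000
DF(3y) = 4397/5000 ≈ 0.879400

step 1 [1y] swap r/1=221/4779: DF=(1 − 221/4779·(0))/(1+221/4779) = 4779/5000 ≈ 0.955800
step 2 [2y] swap r/1=731/18827: DF=(1 − 731/18827·(0.955800))/(1+731/18827) = 9269/10000 ≈ 0.926900
step 3 [3y] swap r/1=134/3069: DF=(1 − 134/3069·(0.955800+0.926900))/(1+134/3069) = 4397/5000 ≈ 0.879400
step 4 [4y] bond c/1=1/50: DF=(14826/15625 − 1/50·(0.955800+0.926900+0.879400))/(1+1/50) = 8761/10000 ≈ 0.876100
step 5 [5y] bond c/1=1/20: DF=(52807/50000 − 1/20·(0.955800+0.926900+0.879400+0.876100))/(1+1/20) = 4163/5000 ≈ 0.832600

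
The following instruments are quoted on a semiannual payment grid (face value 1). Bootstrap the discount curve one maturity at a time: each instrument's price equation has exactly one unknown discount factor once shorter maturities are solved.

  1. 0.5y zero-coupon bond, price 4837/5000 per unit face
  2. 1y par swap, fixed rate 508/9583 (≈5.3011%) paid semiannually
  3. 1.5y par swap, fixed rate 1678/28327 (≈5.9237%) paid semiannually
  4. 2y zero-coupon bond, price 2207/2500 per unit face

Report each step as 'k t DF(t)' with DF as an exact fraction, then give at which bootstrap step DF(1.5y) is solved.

step 1 [0.5y] zero: DF = P = 4837/5000 ≈ 0.967400
step 2 [1y] swap r/2=254/9583: DF=(1 − 254/9583·(0.967400))/(1+254/9583) = 2373/2500 ≈ 0.949200
step 3 [1.5y] swap r/2=839/28327: DF=(1 − 839/28327·(0.967400+0.949200))/(1+839/28327) = 9161/10000 ≈ 0.916100
step 4 [2y] zero: DF = P = 2207/2500 ≈ 0.882800

1 1/2 4837/5000
2 1 2373/2500
3 3/2 9161/10000
4 2 2207/2500
DF(1.5y) is solved at step 3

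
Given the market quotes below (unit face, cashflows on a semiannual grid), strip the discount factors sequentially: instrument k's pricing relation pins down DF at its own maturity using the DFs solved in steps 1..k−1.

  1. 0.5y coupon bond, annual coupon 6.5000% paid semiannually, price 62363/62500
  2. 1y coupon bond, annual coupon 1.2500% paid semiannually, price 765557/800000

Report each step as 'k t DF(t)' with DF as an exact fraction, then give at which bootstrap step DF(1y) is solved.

step 1 [0.5y] bond c/2=13/400: DF=(62363/62500 − 13/400·(0))/(1+13/400) = 604/625 ≈ 0.966400
step 2 [1y] bond c/2=1/160: DF=(765557/800000 − 1/160·(0.966400))/(1+1/160) = 189/200 ≈ 0.945000

1 1/2 604/625
2 1 189/200
DF(1y) is solved at step 2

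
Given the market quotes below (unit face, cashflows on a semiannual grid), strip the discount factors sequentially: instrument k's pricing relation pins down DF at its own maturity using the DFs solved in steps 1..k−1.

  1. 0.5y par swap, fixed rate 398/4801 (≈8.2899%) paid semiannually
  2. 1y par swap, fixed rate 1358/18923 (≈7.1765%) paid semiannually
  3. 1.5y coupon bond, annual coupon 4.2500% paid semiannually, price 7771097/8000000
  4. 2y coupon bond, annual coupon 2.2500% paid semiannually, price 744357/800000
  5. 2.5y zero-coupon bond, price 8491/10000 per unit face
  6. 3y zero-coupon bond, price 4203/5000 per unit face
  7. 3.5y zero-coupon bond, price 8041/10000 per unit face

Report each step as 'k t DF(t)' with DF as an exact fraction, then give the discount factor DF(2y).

step 1 [0.5y] swap r/2=199/4801: DF=(1 − 199/4801·(0))/(1+199/4801) = 4801/5000 ≈ 0.960200
step 2 [1y] swap r/2=679/18923: DF=(1 − 679/18923·(0.960200))/(1+679/18923) = 9321/10000 ≈ 0.932100
step 3 [1.5y] bond c/2=17/800: DF=(7771097/8000000 − 17/800·(0.960200+0.932100))/(1+17/800) = 4559/5000 ≈ 0.911800
step 4 [2y] bond c/2=9/800: DF=(744357/800000 − 9/800·(0.960200+0.932100+0.911800))/(1+9/800) = 8889/10000 ≈ 0.888900
step 5 [2.5y] zero: DF = P = 8491/10000 ≈ 0.849100
step 6 [3y] zero: DF = P = 4203/5000 ≈ 0.840600
step 7 [3.5y] zero: DF = P = 8041/10000 ≈ 0.804100

1 1/2 4801/5000
2 1 9321/10000
3 3/2 4559/5000
4 2 8889/10000
5 5/2 8491/10000
6 3 4203/5000
7 7/2 8041/10000
DF(2y) = 8889/10000 ≈ 0.888900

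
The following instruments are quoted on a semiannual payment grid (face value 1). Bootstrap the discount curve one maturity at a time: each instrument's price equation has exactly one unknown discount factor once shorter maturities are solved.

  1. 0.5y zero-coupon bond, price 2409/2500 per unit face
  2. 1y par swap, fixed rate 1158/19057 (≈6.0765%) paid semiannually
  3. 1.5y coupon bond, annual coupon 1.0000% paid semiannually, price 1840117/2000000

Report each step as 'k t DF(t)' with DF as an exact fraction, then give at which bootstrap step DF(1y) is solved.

1 1/2 2409/2500
2 1 9421/10000
3 3/2 453/500
DF(1y) is solved at step 2

step 1 [0.5y] zero: DF = P = 2409/2500 ≈ 0.963600
step 2 [1y] swap r/2=579/19057: DF=(1 − 579/19057·(0.963600))/(1+579/19057) = 9421/10000 ≈ 0.942100
step 3 [1.5y] bond c/2=1/200: DF=(1840117/2000000 − 1/200·(0.963600+0.942100))/(1+1/200) = 453/500 ≈ 0.906000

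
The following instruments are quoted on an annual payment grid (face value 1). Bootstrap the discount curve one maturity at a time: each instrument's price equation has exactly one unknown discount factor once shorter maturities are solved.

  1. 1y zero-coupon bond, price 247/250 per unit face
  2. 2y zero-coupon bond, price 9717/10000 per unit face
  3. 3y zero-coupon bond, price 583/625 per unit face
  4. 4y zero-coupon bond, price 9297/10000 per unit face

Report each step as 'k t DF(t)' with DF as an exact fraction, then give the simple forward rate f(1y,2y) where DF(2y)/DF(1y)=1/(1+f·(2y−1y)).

1 1 247/250
2 2 9717/10000
3 3 583/625
4 4 9297/10000
f(1y,2y) = ((247/250)/(9717/10000) − 1)/(1) = 163/9717 ≈ 1.6775%

step 1 [1y] zero: DF = P = 247/250 ≈ 0.988000
step 2 [2y] zero: DF = P = 9717/10000 ≈ 0.971700
step 3 [3y] zero: DF = P = 583/625 ≈ 0.932800
step 4 [4y] zero: DF = P = 9297/10000 ≈ 0.929700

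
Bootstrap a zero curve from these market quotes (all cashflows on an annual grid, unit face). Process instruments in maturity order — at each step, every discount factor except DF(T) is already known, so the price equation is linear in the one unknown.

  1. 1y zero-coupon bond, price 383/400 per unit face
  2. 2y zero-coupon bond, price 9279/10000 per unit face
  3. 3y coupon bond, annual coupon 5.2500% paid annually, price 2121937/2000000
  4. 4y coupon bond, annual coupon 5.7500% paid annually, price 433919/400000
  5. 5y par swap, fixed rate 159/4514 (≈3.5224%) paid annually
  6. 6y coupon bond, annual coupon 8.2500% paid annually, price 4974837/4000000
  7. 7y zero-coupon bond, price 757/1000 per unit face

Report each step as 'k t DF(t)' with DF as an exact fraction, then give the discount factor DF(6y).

1 1 383/400
2 2 9279/10000
3 3 457/500
4 4 546/625
5 5 841/1000
6 6 8049/10000
7 7 757/1000
DF(6y) = 8049/10000 ≈ 0.804900

step 1 [1y] zero: DF = P = 383/400 ≈ 0.957500
step 2 [2y] zero: DF = P = 9279/10000 ≈ 0.927900
step 3 [3y] bond c/1=21/400: DF=(2121937/2000000 − 21/400·(0.957500+0.927900))/(1+21/400) = 457/500 ≈ 0.914000
step 4 [4y] bond c/1=23/400: DF=(433919/400000 − 23/400·(0.957500+0.927900+0.914000))/(1+23/400) = 546/625 ≈ 0.873600
step 5 [5y] swap r/1=159/4514: DF=(1 − 159/4514·(0.957500+0.927900+0.914000+0.873600))/(1+159/4514) = 841/1000 ≈ 0.841000
step 6 [6y] bond c/1=33/400: DF=(4974837/4000000 − 33/400·(0.957500+0.927900+0.914000+0.873600+0.841000))/(1+33/400) = 8049/10000 ≈ 0.804900
step 7 [7y] zero: DF = P = 757/1000 ≈ 0.757000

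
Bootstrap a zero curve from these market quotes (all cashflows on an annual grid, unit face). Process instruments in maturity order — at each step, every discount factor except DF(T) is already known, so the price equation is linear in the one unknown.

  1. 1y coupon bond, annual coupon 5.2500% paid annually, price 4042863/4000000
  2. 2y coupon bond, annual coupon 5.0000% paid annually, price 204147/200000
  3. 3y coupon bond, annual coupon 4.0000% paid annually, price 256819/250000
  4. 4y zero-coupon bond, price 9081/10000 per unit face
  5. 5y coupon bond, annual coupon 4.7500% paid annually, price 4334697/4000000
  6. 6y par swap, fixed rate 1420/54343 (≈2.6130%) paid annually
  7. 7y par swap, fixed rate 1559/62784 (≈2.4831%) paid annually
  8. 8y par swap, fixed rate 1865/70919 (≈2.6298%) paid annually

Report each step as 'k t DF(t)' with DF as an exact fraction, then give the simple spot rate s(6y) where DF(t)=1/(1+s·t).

step 1 [1y] bond c/1=21/400: DF=(4042863/4000000 − 21/400·(0))/(1+21/400) = 9603/10000 ≈ 0.960300
step 2 [2y] bond c/1=1/20: DF=(204147/200000 − 1/20·(0.960300))/(1+1/20) = 579/625 ≈ 0.926400
step 3 [3y] bond c/1=1/25: DF=(256819/250000 − 1/25·(0.960300+0.926400))/(1+1/25) = 572/625 ≈ 0.915200
step 4 [4y] zero: DF = P = 9081/10000 ≈ 0.908100
step 5 [5y] bond c/1=19/400: DF=(4334697/4000000 − 19/400·(0.960300+0.926400+0.915200+0.908100))/(1+19/400) = 8663/10000 ≈ 0.866300
step 6 [6y] swap r/1=1420/54343: DF=(1 − 1420/54343·(0.960300+0.926400+0.915200+0.908100+0.866300))/(1+1420/54343) = 429/500 ≈ 0.858000
step 7 [7y] swap r/1=1559/62784: DF=(1 − 1559/62784·(0.960300+0.926400+0.915200+0.908100+0.866300+0.858000))/(1+1559/62784) = 8441/10000 ≈ 0.844100
step 8 [8y] swap r/1=1865/70919: DF=(1 − 1865/70919·(0.960300+0.926400+0.915200+0.908100+0.866300+0.858000+0.844100))/(1+1865/70919) = 1627/2000 ≈ 0.813500

1 1 9603/10000
2 2 579/625
3 3 572/625
4 4 9081/10000
5 5 8663/10000
6 6 429/500
7 7 8441/10000
8 8 1627/2000
s(6y) = (1/(429/500) − 1)/(6) = 71/2574 ≈ 2.7584%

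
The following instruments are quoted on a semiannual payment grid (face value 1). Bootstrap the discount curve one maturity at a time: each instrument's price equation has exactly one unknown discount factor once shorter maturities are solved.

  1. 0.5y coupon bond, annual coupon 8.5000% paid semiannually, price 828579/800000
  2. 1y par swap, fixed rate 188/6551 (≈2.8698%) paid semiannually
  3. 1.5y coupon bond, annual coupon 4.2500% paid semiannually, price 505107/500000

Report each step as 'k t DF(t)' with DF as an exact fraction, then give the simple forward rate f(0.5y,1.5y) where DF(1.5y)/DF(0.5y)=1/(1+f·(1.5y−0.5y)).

1 1/2 1987/2000
2 1 4859/5000
3 3/2 9483/10000
f(0.5y,1.5y) = ((1987/2000)/(9483/10000) − 1)/(1) = 452/9483 ≈ 4.7664%

step 1 [0.5y] bond c/2=17/400: DF=(828579/800000 − 17/400·(0))/(1+17/400) = 1987/2000 ≈ 0.993500
step 2 [1y] swap r/2=94/6551: DF=(1 − 94/6551·(0.993500))/(1+94/6551) = 4859/5000 ≈ 0.971800
step 3 [1.5y] bond c/2=17/800: DF=(505107/500000 − 17/800·(0.993500+0.971800))/(1+17/800) = 9483/10000 ≈ 0.948300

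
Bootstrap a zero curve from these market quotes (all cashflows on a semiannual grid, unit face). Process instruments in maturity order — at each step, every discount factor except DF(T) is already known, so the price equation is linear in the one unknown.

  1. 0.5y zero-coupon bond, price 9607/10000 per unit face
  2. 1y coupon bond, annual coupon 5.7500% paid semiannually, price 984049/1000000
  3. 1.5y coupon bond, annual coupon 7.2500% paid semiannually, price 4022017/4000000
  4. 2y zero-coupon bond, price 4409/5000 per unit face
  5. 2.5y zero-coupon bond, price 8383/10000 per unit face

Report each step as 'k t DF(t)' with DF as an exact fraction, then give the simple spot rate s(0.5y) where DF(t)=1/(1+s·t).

step 1 [0.5y] zero: DF = P = 9607/10000 ≈ 0.960700
step 2 [1y] bond c/2=23/800: DF=(984049/1000000 − 23/800·(0.960700))/(1+23/800) = 9297/10000 ≈ 0.929700
step 3 [1.5y] bond c/2=29/800: DF=(4022017/4000000 − 29/800·(0.960700+0.929700))/(1+29/800) = 4521/5000 ≈ 0.904200
step 4 [2y] zero: DF = P = 4409/5000 ≈ 0.881800
step 5 [2.5y] zero: DF = P = 8383/10000 ≈ 0.838300

1 1/2 9607/10000
2 1 9297/10000
3 3/2 4521/5000
4 2 4409/5000
5 5/2 8383/10000
s(0.5y) = (1/(9607/10000) − 1)/(1/2) = 786/9607 ≈ 8.1815%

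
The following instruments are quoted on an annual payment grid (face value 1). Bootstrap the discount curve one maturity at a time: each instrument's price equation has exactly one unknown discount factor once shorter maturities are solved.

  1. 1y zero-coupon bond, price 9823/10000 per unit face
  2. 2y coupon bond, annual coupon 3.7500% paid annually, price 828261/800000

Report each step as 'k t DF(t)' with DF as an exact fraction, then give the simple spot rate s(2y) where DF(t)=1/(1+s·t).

step 1 [1y] zero: DF = P = 9823/10000 ≈ 0.982300
step 2 [2y] bond c/1=3/80: DF=(828261/800000 − 3/80·(0.982300))/(1+3/80) = 1203/1250 ≈ 0.962400

1 1 9823/10000
2 2 1203/1250
s(2y) = (1/(1203/1250) − 1)/(2) = 47/2406 ≈ 1.9534%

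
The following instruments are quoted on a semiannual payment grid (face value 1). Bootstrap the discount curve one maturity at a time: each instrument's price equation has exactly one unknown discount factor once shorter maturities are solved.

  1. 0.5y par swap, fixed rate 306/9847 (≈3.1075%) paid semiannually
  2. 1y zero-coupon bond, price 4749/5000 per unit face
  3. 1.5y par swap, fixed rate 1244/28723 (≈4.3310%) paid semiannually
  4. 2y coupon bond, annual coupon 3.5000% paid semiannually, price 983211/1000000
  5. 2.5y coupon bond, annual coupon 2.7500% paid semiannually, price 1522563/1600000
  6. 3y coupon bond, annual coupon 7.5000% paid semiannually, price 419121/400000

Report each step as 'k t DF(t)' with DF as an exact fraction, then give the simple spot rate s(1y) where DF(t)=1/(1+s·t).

step 1 [0.5y] swap r/2=153/9847: DF=(1 − 153/9847·(0))/(1+153/9847) = 9847/10000 ≈ 0.984700
step 2 [1y] zero: DF = P = 4749/5000 ≈ 0.949800
step 3 [1.5y] swap r/2=622/28723: DF=(1 − 622/28723·(0.984700+0.949800))/(1+622/28723) = 4689/5000 ≈ 0.937800
step 4 [2y] bond c/2=7/400: DF=(983211/1000000 − 7/400·(0.984700+0.949800+0.937800))/(1+7/400) = 9169/10000 ≈ 0.916900
step 5 [2.5y] bond c/2=11/800: DF=(1522563/1600000 − 11/800·(0.984700+0.949800+0.937800+0.916900))/(1+11/800) = 8873/10000 ≈ 0.887300
step 6 [3y] bond c/2=3/80: DF=(419121/400000 − 3/80·(0.984700+0.949800+0.937800+0.916900+0.887300))/(1+3/80) = 8409/10000 ≈ 0.840900

1 1/2 9847/10000
2 1 4749/5000
3 3/2 4689/5000
4 2 9169/10000
5 5/2 8873/10000
6 3 8409/10000
s(1y) = (1/(4749/5000) − 1)/(1) = 251/4749 ≈ 5.2853%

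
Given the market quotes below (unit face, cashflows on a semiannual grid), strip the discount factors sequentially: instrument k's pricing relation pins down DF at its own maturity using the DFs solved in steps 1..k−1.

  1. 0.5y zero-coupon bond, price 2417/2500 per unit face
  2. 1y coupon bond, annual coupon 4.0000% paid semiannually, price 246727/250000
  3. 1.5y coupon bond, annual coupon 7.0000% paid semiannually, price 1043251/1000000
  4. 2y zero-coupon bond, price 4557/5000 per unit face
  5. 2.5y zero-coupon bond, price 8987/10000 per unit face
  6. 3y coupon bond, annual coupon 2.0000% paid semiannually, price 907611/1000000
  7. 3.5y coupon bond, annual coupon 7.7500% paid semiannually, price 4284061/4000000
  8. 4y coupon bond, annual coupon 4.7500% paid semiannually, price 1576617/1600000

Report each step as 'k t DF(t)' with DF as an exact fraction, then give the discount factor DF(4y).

step 1 [0.5y] zero: DF = P = 2417/2500 ≈ 0.966800
step 2 [1y] bond c/2=1/50: DF=(246727/250000 − 1/50·(0.966800))/(1+1/50) = 4743/5000 ≈ 0.948600
step 3 [1.5y] bond c/2=7/200: DF=(1043251/1000000 − 7/200·(0.966800+0.948600))/(1+7/200) = 1179/1250 ≈ 0.943200
step 4 [2y] zero: DF = P = 4557/5000 ≈ 0.911400
step 5 [2.5y] zero: DF = P = 8987/10000 ≈ 0.898700
step 6 [3y] bond c/2=1/100: DF=(907611/1000000 − 1/100·(0.966800+0.948600+0.943200+0.911400+0.898700))/(1+1/100) = 2131/2500 ≈ 0.852400
step 7 [3.5y] bond c/2=31/800: DF=(4284061/4000000 − 31/800·(0.966800+0.948600+0.943200+0.911400+0.898700+0.852400))/(1+31/800) = 8251/10000 ≈ 0.825100
step 8 [4y] bond c/2=19/800: DF=(1576617/1600000 − 19/800·(0.966800+0.948600+0.943200+0.911400+0.898700+0.852400+0.825100))/(1+19/800) = 8153/10000 ≈ 0.815300

1 1/2 2417/2500
2 1 4743/5000
3 3/2 1179/1250
4 2 4557/5000
5 5/2 8987/10000
6 3 2131/2500
7 7/2 8251/10000
8 4 8153/10000
DF(4y) = 8153/10000 ≈ 0.815300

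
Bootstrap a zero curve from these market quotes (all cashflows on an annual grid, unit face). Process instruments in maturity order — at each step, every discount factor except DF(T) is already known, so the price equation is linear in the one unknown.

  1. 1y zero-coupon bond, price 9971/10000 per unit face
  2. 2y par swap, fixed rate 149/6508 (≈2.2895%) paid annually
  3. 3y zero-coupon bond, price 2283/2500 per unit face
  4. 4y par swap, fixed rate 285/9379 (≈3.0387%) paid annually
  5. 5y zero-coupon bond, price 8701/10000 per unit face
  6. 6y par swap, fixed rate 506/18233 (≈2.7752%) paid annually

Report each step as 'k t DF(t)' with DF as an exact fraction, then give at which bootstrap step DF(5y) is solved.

1 1 9971/10000
2 2 9553/10000
3 3 2283/2500
4 4 443/500
5 5 8701/10000
6 6 4241/5000
DF(5y) is solved at step 5

step 1 [1y] zero: DF = P = 9971/10000 ≈ 0.997100
step 2 [2y] swap r/1=149/6508: DF=(1 − 149/6508·(0.997100))/(1+149/6508) = 9553/10000 ≈ 0.955300
step 3 [3y] zero: DF = P = 2283/2500 ≈ 0.913200
step 4 [4y] swap r/1=285/9379: DF=(1 − 285/9379·(0.997100+0.955300+0.913200))/(1+285/9379) = 443/500 ≈ 0.886000
step 5 [5y] zero: DF = P = 8701/10000 ≈ 0.870100
step 6 [6y] swap r/1=506/18233: DF=(1 − 506/18233·(0.997100+0.955300+0.913200+0.886000+0.870100))/(1+506/18233) = 4241/5000 ≈ 0.848200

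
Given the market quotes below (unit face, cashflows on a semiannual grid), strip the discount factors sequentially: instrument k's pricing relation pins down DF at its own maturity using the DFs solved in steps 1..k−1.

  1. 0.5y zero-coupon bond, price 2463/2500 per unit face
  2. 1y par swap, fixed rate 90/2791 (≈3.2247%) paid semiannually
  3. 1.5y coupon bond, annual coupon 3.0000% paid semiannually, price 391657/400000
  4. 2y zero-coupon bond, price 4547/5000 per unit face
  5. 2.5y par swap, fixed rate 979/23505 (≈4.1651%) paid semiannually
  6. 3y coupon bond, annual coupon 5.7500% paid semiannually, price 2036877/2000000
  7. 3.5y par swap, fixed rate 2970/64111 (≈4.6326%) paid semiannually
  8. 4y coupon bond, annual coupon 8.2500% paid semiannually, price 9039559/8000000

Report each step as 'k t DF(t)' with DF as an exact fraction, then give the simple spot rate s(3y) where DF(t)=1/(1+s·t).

step 1 [0.5y] zero: DF = P = 2463/2500 ≈ 0.985200
step 2 [1y] swap r/2=45/2791: DF=(1 − 45/2791·(0.985200))/(1+45/2791) = 1937/2000 ≈ 0.968500
step 3 [1.5y] bond c/2=3/200: DF=(391657/400000 − 3/200·(0.985200+0.968500))/(1+3/200) = 4679/5000 ≈ 0.935800
step 4 [2y] zero: DF = P = 4547/5000 ≈ 0.909400
step 5 [2.5y] swap r/2=979/47010: DF=(1 − 979/47010·(0.985200+0.968500+0.935800+0.909400))/(1+979/47010) = 9021/10000 ≈ 0.902100
step 6 [3y] bond c/2=23/800: DF=(2036877/2000000 − 23/800·(0.985200+0.968500+0.935800+0.909400+0.902100))/(1+23/800) = 4293/5000 ≈ 0.858600
step 7 [3.5y] swap r/2=1485/64111: DF=(1 − 1485/64111·(0.985200+0.968500+0.935800+0.909400+0.902100+0.858600))/(1+1485/64111) = 1703/2000 ≈ 0.851500
step 8 [4y] bond c/2=33/800: DF=(9039559/8000000 − 33/800·(0.985200+0.968500+0.935800+0.909400+0.902100+0.858600+0.851500))/(1+33/800) = 1039/1250 ≈ 0.831200

1 1/2 2463/2500
2 1 1937/2000
3 3/2 4679/5000
4 2 4547/5000
5 5/2 9021/10000
6 3 4293/5000
7 7/2 1703/2000
8 4 1039/1250
s(3y) = (1/(4293/5000) − 1)/(3) = 707/12879 ≈ 5.4896%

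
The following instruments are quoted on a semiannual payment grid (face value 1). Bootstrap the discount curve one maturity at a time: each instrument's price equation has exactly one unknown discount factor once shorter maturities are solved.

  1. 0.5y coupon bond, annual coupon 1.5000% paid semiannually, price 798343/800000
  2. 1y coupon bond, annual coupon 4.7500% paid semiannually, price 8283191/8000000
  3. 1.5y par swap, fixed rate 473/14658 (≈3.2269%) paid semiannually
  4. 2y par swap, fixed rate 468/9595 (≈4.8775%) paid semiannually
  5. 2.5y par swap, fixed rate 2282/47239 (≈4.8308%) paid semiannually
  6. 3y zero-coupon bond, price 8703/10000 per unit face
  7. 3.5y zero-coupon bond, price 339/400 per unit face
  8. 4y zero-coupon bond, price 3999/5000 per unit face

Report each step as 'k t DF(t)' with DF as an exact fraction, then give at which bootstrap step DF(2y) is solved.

step 1 [0.5y] bond c/2=3/400: DF=(798343/800000 − 3/400·(0))/(1+3/400) = 1981/2000 ≈ 0.990500
step 2 [1y] bond c/2=19/800: DF=(8283191/8000000 − 19/800·(0.990500))/(1+19/800) = 2471/2500 ≈ 0.988400
step 3 [1.5y] swap r/2=473/29316: DF=(1 − 473/29316·(0.990500+0.988400))/(1+473/29316) = 9527/10000 ≈ 0.952700
step 4 [2y] swap r/2=234/9595: DF=(1 − 234/9595·(0.990500+0.988400+0.952700))/(1+234/9595) = 1133/1250 ≈ 0.906400
step 5 [2.5y] swap r/2=1141/47239: DF=(1 − 1141/47239·(0.990500+0.988400+0.952700+0.906400))/(1+1141/47239) = 8859/10000 ≈ 0.885900
step 6 [3y] zero: DF = P = 8703/10000 ≈ 0.870300
step 7 [3.5y] zero: DF = P = 339/400 ≈ 0.847500
step 8 [4y] zero: DF = P = 3999/5000 ≈ 0.799800

1 1/2 1981/2000
2 1 2471/2500
3 3/2 9527/10000
4 2 1133/1250
5 5/2 8859/10000
6 3 8703/10000
7 7/2 339/400
8 4 3999/5000
DF(2y) is solved at step 4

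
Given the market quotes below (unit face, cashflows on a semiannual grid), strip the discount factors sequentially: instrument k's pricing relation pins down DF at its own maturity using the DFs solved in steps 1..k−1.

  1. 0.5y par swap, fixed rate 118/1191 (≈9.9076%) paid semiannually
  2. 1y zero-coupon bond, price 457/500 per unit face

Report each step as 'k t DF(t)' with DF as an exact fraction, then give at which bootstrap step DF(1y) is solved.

step 1 [0.5y] swap r/2=59/1191: DF=(1 − 59/1191·(0))/(1+59/1191) = 1191/1250 ≈ 0.952800
step 2 [1y] zero: DF = P = 457/500 ≈ 0.914000

1 1/2 1191/1250
2 1 457/500
DF(1y) is solved at step 2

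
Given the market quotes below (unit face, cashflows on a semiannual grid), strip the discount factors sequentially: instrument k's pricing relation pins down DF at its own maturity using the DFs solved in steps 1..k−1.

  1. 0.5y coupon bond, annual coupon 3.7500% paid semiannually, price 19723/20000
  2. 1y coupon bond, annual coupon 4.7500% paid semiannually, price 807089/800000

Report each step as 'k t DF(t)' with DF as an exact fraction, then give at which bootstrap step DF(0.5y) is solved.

step 1 [0.5y] bond c/2=3/160: DF=(19723/20000 − 3/160·(0))/(1+3/160) = 121/125 ≈ 0.968000
step 2 [1y] bond c/2=19/800: DF=(807089/800000 − 19/800·(0.968000))/(1+19/800) = 963/1000 ≈ 0.963000

1 1/2 121/125
2 1 963/1000
DF(0.5y) is solved at step 1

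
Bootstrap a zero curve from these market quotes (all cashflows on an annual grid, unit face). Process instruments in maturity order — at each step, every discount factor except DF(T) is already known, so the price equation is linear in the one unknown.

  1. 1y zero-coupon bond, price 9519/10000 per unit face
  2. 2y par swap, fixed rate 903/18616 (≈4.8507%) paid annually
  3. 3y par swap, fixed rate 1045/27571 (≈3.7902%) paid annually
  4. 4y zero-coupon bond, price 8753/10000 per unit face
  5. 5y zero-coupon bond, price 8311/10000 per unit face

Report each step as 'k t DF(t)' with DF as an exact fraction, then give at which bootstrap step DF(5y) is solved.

step 1 [1y] zero: DF = P = 9519/10000 ≈ 0.951900
step 2 [2y] swap r/1=903/18616: DF=(1 − 903/18616·(0.951900))/(1+903/18616) = 9097/10000 ≈ 0.909700
step 3 [3y] swap r/1=1045/27571: DF=(1 − 1045/27571·(0.951900+0.909700))/(1+1045/27571) = 1791/2000 ≈ 0.895500
step 4 [4y] zero: DF = P = 8753/10000 ≈ 0.875300
step 5 [5y] zero: DF = P = 8311/10000 ≈ 0.831100

1 1 9519/10000
2 2 9097/10000
3 3 1791/2000
4 4 8753/10000
5 5 8311/10000
DF(5y) is solved at step 5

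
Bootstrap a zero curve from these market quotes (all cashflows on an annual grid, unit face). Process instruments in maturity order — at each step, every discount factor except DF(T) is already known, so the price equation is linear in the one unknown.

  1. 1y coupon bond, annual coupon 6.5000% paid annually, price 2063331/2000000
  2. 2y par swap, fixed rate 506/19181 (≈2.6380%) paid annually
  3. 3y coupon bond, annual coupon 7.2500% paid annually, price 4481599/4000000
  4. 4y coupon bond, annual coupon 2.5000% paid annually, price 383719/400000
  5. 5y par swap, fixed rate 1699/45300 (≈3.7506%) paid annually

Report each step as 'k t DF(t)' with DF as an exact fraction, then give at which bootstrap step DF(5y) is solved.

1 1 9687/10000
2 2 4747/5000
3 3 183/200
4 4 2167/2500
5 5 8301/10000
DF(5y) is solved at step 5

step 1 [1y] bond c/1=13/200: DF=(2063331/2000000 − 13/200·(0))/(1+13/200) = 9687/10000 ≈ 0.968700
step 2 [2y] swap r/1=506/19181: DF=(1 − 506/19181·(0.968700))/(1+506/19181) = 4747/5000 ≈ 0.949400
step 3 [3y] bond c/1=29/400: DF=(4481599/4000000 − 29/400·(0.968700+0.949400))/(1+29/400) = 183/200 ≈ 0.915000
step 4 [4y] bond c/1=1/40: DF=(383719/400000 − 1/40·(0.968700+0.949400+0.915000))/(1+1/40) = 2167/2500 ≈ 0.866800
step 5 [5y] swap r/1=1699/45300: DF=(1 − 1699/45300·(0.968700+0.949400+0.915000+0.866800))/(1+1699/45300) = 8301/10000 ≈ 0.830100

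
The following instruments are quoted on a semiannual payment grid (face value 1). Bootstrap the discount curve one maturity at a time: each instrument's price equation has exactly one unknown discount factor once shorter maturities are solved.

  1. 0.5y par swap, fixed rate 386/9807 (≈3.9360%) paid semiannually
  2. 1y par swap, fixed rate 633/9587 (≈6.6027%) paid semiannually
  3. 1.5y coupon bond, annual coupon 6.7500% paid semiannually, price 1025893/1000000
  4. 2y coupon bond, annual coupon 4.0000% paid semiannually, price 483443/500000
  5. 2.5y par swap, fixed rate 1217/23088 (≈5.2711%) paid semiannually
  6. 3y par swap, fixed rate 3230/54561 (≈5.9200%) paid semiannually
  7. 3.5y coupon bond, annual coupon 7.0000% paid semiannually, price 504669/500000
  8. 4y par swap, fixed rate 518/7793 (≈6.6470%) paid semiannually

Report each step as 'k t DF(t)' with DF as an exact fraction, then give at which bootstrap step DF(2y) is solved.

1 1/2 9807/10000
2 1 9367/10000
3 3/2 4649/5000
4 2 8921/10000
5 5/2 8783/10000
6 3 1677/2000
7 7/2 7907/10000
8 4 7669/10000
DF(2y) is solved at step 4

step 1 [0.5y] swap r/2=193/9807: DF=(1 − 193/9807·(0))/(1+193/9807) = 9807/10000 ≈ 0.980700
step 2 [1y] swap r/2=633/19174: DF=(1 − 633/19174·(0.980700))/(1+633/19174) = 9367/10000 ≈ 0.936700
step 3 [1.5y] bond c/2=27/800: DF=(1025893/1000000 − 27/800·(0.980700+0.936700))/(1+27/800) = 4649/5000 ≈ 0.929800
step 4 [2y] bond c/2=1/50: DF=(483443/500000 − 1/50·(0.980700+0.936700+0.929800))/(1+1/50) = 8921/10000 ≈ 0.892100
step 5 [2.5y] swap r/2=1217/46176: DF=(1 − 1217/46176·(0.980700+0.936700+0.929800+0.892100))/(1+1217/46176) = 8783/10000 ≈ 0.878300
step 6 [3y] swap r/2=1615/54561: DF=(1 − 1615/54561·(0.980700+0.936700+0.929800+0.892100+0.878300))/(1+1615/54561) = 1677/2000 ≈ 0.838500
step 7 [3.5y] bond c/2=7/200: DF=(504669/500000 − 7/200·(0.980700+0.936700+0.929800+0.892100+0.878300+0.838500))/(1+7/200) = 7907/10000 ≈ 0.790700
step 8 [4y] swap r/2=259/7793: DF=(1 − 259/7793·(0.980700+0.936700+0.929800+0.892100+0.878300+0.838500+0.790700))/(1+259/7793) = 7669/10000 ≈ 0.766900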